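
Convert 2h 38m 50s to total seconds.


9530 seconds

Hours: 2 × 3600 = 7200
Minutes: 38 × 60 = 2280
Seconds: 50
Total = 7200 + 2280 + 50 = 9530


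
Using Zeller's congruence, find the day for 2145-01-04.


Monday

Zeller's congruence:
q=4, m=13, k=44, j=21
h = (4 + ⌊13×14/5⌋ + 44 + ⌊44/4⌋ + ⌊21/4⌋ - 2×21) mod 7
= (4 + 36 + 44 + 11 + 5 - 42) mod 7
= 58 mod 7 = 2
h=2 → Monday


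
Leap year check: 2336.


Rules: divisible by 4 AND (not by 100 OR by 400)
2336 ÷ 4 = 584 exactly → divisible by 4
2336 ÷ 100 = 23 remainder 36 → not divisible by 100
Divisible by 4 but not by 100 → leap year

Yes


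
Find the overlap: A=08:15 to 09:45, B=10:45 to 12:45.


0 minutes

Meeting A: 495-585 (in minutes from midnight)
Meeting B: 645-765
Overlap start = max(495, 645) = 645
Overlap end = min(585, 765) = 585
Overlap = max(0, 585 - 645) = 0 min


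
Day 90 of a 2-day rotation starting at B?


Shift A

Shifts: A, B
Start: B (index 1)
Day 90: (1 + 90 - 1) mod 2
= 90 mod 2
= 0
Index 0 → shift A


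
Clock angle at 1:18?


69.0°

Hour hand = 1×30 + 18×0.5 = 39.0°
Minute hand = 18×6 = 108°
Difference = |39.0 - 108| = 69.0°


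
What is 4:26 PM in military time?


16:26

Input: 4:26 PM
PM: 4 + 12 = 16


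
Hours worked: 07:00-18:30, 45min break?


Total time = (18×60+30) - (7×60+0)
= 1110 - 420 = 690 min
Minus break: 690 - 45 = 645 min
= 10h 45m

10h 45m (645 minutes)


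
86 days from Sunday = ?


Tuesday

Start: Sunday (index 6)
(6 + 86) mod 7
= 92 mod 7
= 1
Index 1 → Tuesday


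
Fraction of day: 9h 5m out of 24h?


Total minutes: 9×60 + 5 = 545
Day = 24×60 = 1440 minutes
Fraction = 545/1440 ≈ 0.3785
As a percentage: 545/1440 × 100 ≈ 37.85%

0.3785 (37.85%)


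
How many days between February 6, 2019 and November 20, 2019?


287 days

From February 6, 2019 to November 20, 2019
Rest of February 2019: 28 - 6 = 22
Full months: March 31, April 30, May 31, June 30, July 31, August 31, September 30, October 31
Days into November 2019: 20
Total = 22 + 31 + 30 + 31 + 30 + 31 + 31 + 30 + 31 + 20 = 287 days


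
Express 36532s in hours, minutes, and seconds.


10h 8m 52s

Hours: 36532 ÷ 3600 = 10 remainder 532
Minutes: 532 ÷ 60 = 8 remainder 52
Seconds: 52


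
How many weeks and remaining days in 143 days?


Weeks: 143 ÷ 7 = 20 remainder 3

20 weeks 3 days


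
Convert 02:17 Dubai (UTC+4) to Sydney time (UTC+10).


08:17

Time difference = UTC+10 - UTC+4 = +6 hours
New hour = (2 + 6) mod 24
= 8 mod 24 = 8
Minutes unchanged → 08:17


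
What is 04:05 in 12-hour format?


Hour: 4
4 < 12 → AM

4:05 AM


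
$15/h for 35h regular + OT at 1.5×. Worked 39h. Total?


Regular: 35h × $15 = $525.00
Overtime: 39 - 35 = 4h
OT pay: 4h × $15 × 1.5 = $90.00
Total = $525.00 + $90.00 = $615.00

$615.00


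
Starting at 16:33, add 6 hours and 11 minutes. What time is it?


22:44

Start: 993 minutes from midnight
Add: 371 minutes
Total: 1364 minutes
Hours: 1364 ÷ 60 = 22 remainder 44


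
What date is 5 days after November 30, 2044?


December 5, 2044

Start: November 30, 2044
Add 5 days
November 30 → December 1: 30 - 30 + 1 = 1 days (5 - 1 = 4 left)
December 1 + 4 = December 5, 2044


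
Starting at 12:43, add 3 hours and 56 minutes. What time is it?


16:39

Start: 763 minutes from midnight
Add: 236 minutes
Total: 999 minutes
Hours: 999 ÷ 60 = 16 remainder 39


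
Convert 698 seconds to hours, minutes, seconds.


Hours: 698 ÷ 3600 = 0 remainder 698
Minutes: 698 ÷ 60 = 11 remainder 38
Seconds: 38

0h 11m 38s


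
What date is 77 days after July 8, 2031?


September 23, 2031

Start: July 8, 2031
Add 77 days
July 8 → August 1: 31 - 8 + 1 = 24 days (77 - 24 = 53 left)
August 1 → September 1: 31 - 1 + 1 = 31 days (53 - 31 = 22 left)
September 1 + 22 = September 23, 2031


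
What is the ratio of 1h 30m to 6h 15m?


6:25 (0.24)

Duration 1: 90 minutes
Duration 2: 375 minutes
Ratio = 90:375
GCD = 15
Simplified = 6:25
As a decimal: 6/25 = 0.24


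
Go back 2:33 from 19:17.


Start: 1157 minutes from midnight
Subtract: 153 minutes
Remaining: 1157 - 153 = 1004
Hours: 16, Minutes: 44

16:44


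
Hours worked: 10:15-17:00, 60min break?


Total time = (17×60+0) - (10×60+15)
= 1020 - 615 = 405 min
Minus break: 405 - 60 = 345 min
= 5h 45m

5h 45m (345 minutes)


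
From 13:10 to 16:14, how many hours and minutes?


3h 4m

End time in minutes: 16×60 + 14 = 974
Start time in minutes: 13×60 + 10 = 790
Difference = 974 - 790 = 184 minutes
= 3 hours 4 minutes


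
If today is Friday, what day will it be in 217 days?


Friday

Start: Friday (index 4)
(4 + 217) mod 7
= 221 mod 7
= 4
Index 4 → Friday


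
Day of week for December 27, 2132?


Saturday

Zeller's congruence:
q=27, m=12, k=32, j=21
h = (27 + ⌊13×13/5⌋ + 32 + ⌊32/4⌋ + ⌊21/4⌋ - 2×21) mod 7
= (27 + 33 + 32 + 8 + 5 - 42) mod 7
= 63 mod 7 = 0
h=0 → Saturday


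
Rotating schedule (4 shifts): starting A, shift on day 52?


Shifts: A, B, C, D
Start: A (index 0)
Day 52: (0 + 52 - 1) mod 4
= 51 mod 4
= 3
Index 3 → shift D

Shift D


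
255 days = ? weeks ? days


Weeks: 255 ÷ 7 = 36 remainder 3

36 weeks 3 days


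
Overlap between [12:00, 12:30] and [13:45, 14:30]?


0 minutes

Meeting A: 720-750 (in minutes from midnight)
Meeting B: 825-870
Overlap start = max(720, 825) = 825
Overlap end = min(750, 870) = 750
Overlap = max(0, 750 - 825) = 0 min


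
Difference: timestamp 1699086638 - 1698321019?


765619 seconds (212.7 hours / 8.86 days)

Difference = 1699086638 - 1698321019 = 765619 seconds
In hours: 765619 / 3600 ≈ 212.7
In days: 765619 / 86400 ≈ 8.86


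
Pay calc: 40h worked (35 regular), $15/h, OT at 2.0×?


Regular: 35h × $15 = $525.00
Overtime: 40 - 35 = 5h
OT pay: 5h × $15 × 2.0 = $150.00
Total = $525.00 + $150.00 = $675.00

$675.00


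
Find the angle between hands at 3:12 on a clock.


24.0°

Hour hand = 3×30 + 12×0.5 = 96.0°
Minute hand = 12×6 = 72°
Difference = |96.0 - 72| = 24.0°


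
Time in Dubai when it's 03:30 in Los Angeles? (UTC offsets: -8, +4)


Time difference = UTC+4 - UTC-8 = +12 hours
New hour = (3 + 12) mod 24
= 15 mod 24 = 15
Minutes unchanged → 15:30

15:30


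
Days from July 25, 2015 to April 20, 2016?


270 days

From July 25, 2015 to April 20, 2016
Rest of July 2015: 31 - 25 = 6
Full months: August 31, September 30, October 31, November 30, December 31, January 31, February 2016 29, March 31
Days into April 2016: 20
Total = 6 + 31 + 30 + 31 + 30 + 31 + 31 + 29 + 31 + 20 = 270 days


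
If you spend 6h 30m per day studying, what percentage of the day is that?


Time: 390 minutes
Day: 1440 minutes
Percentage = (390/1440) × 100 ≈ 27.1%

27.1%


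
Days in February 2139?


Month: February (month 2)
February: 28 or 29 (leap year)
2139 leap year? No

28 days


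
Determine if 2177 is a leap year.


No

Rules: divisible by 4 AND (not by 100 OR by 400)
2177 ÷ 4 = 544 remainder 1 → not divisible by 4
Not divisible by 4 → not a leap year


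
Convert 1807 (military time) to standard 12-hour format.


6:07 PM

Hour: 18
18 - 12 = 6 → PM


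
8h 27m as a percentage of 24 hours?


0.3521 (35.21%)

Total minutes: 8×60 + 27 = 507
Day = 24×60 = 1440 minutes
Fraction = 507/1440 ≈ 0.3521
As a percentage: 507/1440 × 100 ≈ 35.21%


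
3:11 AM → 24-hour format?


03:11

Input: 3:11 AM
AM hour stays: 3


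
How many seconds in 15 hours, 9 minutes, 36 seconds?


Hours: 15 × 3600 = 54000
Minutes: 9 × 60 = 540
Seconds: 36
Total = 54000 + 540 + 36 = 54576

54576 seconds


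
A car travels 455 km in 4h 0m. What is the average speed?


113.8 km/h

Distance: 455 km
Time: 4 hours
Speed = 455 / 4 ≈ 113.8 km/h


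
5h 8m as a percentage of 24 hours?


Total minutes: 5×60 + 8 = 308
Day = 24×60 = 1440 minutes
Fraction = 308/1440 ≈ 0.2139
As a percentage: 308/1440 × 100 ≈ 21.39%

0.2139 (21.39%)


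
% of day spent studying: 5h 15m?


21.9%

Time: 315 minutes
Day: 1440 minutes
Percentage = (315/1440) × 100 ≈ 21.9%


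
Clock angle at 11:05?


Hour hand = 11×30 + 5×0.5 = 332.5°
Minute hand = 5×6 = 30°
Difference = |332.5 - 30| = 302.5°
Since > 180°: 360 - 302.5 = 57.5°

57.5°


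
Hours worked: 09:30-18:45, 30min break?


Total time = (18×60+45) - (9×60+30)
= 1125 - 570 = 555 min
Minus break: 555 - 30 = 525 min
= 8h 45m

8h 45m (525 minutes)


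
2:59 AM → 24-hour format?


Input: 2:59 AM
AM hour stays: 2

02:59


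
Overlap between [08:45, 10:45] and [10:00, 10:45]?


45 minutes

Meeting A: 525-645 (in minutes from midnight)
Meeting B: 600-645
Overlap start = max(525, 600) = 600
Overlap end = min(645, 645) = 645
Overlap = max(0, 645 - 600) = 45 min


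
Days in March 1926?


Month: March (month 3)
March has 31 days

31 days


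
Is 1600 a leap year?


Rules: divisible by 4 AND (not by 100 OR by 400)
1600 ÷ 4 = 400 exactly → divisible by 4
1600 ÷ 100 = 16 exactly → divisible by 100
1600 ÷ 400 = 4 exactly → divisible by 400
Divisible by 400 → leap year

Yes


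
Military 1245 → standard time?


12:45 PM

Hour: 12
12 → 12 PM (noon)


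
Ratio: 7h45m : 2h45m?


31:11 (2.82)

Duration 1: 465 minutes
Duration 2: 165 minutes
Ratio = 465:165
GCD = 15
Simplified = 31:11
As a decimal: 31/11 ≈ 2.82


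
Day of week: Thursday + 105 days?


Thursday

Start: Thursday (index 3)
(3 + 105) mod 7
= 108 mod 7
= 3
Index 3 → Thursday


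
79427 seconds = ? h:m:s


22h 3m 47s

Hours: 79427 ÷ 3600 = 22 remainder 227
Minutes: 227 ÷ 60 = 3 remainder 47
Seconds: 47


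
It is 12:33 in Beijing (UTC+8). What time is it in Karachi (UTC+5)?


Time difference = UTC+5 - UTC+8 = -3 hours
New hour = (12 -3) mod 24
= 9 mod 24 = 9
Minutes unchanged → 09:33

09:33


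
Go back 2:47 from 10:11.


Start: 611 minutes from midnight
Subtract: 167 minutes
Remaining: 611 - 167 = 444
Hours: 7, Minutes: 24

07:24


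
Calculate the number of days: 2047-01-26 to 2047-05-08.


From January 26, 2047 to May 8, 2047
Rest of January 2047: 31 - 26 = 5
Full months: February 2047 28, March 31, April 30
Days into May 2047: 8
Total = 5 + 28 + 31 + 30 + 8 = 102 days

102 days


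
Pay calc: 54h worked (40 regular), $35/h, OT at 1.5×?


Regular: 40h × $35 = $1400.00
Overtime: 54 - 40 = 14h
OT pay: 14h × $35 × 1.5 = $735.00
Total = $1400.00 + $735.00 = $2135.00

$2135.00


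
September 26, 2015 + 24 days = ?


Start: September 26, 2015
Add 24 days
September 26 → October 1: 30 - 26 + 1 = 5 days (24 - 5 = 19 left)
October 1 + 19 = October 20, 2015

October 20, 2015


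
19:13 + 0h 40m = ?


Start: 1153 minutes from midnight
Add: 40 minutes
Total: 1193 minutes
Hours: 1193 ÷ 60 = 19 remainder 53

19:53


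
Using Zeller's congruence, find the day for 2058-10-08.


Zeller's congruence:
q=8, m=10, k=58, j=20
h = (8 + ⌊13×11/5⌋ + 58 + ⌊58/4⌋ + ⌊20/4⌋ - 2×20) mod 7
= (8 + 28 + 58 + 14 + 5 - 40) mod 7
= 73 mod 7 = 3
h=3 → Tuesday

Tuesday


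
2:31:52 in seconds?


9112 seconds

Hours: 2 × 3600 = 7200
Minutes: 31 × 60 = 1860
Seconds: 52
Total = 7200 + 1860 + 52 = 9112


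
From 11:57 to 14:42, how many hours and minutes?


2h 45m

End time in minutes: 14×60 + 42 = 882
Start time in minutes: 11×60 + 57 = 717
Difference = 882 - 717 = 165 minutes
= 2 hours 45 minutes


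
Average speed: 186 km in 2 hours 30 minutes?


Distance: 186 km
Time: 2h 30m = 150 min = 150/60 = 5/2 hours
Speed = 186 ÷ (5/2) = 186 × 2 / 5 = 372/5 = 74.4 km/h

74.4 km/h


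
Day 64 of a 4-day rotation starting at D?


Shifts: A, B, C, D
Start: D (index 3)
Day 64: (3 + 64 - 1) mod 4
= 66 mod 4
= 2
Index 2 → shift C

Shift C


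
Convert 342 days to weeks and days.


Weeks: 342 ÷ 7 = 48 remainder 6

48 weeks 6 days


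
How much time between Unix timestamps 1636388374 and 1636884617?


Difference = 1636884617 - 1636388374 = 496243 seconds
In hours: 496243 / 3600 ≈ 137.8
In days: 496243 / 86400 ≈ 5.74

496243 seconds (137.8 hours / 5.74 days)


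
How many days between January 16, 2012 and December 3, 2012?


322 days

From January 16, 2012 to December 3, 2012
Rest of January 2012: 31 - 16 = 15
Full months: February 2012 29, March 31, April 30, May 31, June 30, July 31, August 31, September 30, October 31, November 30
Days into December 2012: 3
Total = 15 + 29 + 31 + 30 + 31 + 30 + 31 + 31 + 30 + 31 + 30 + 3 = 322 days


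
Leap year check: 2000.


Rules: divisible by 4 AND (not by 100 OR by 400)
2000 ÷ 4 = 500 exactly → divisible by 4
2000 ÷ 100 = 20 exactly → divisible by 100
2000 ÷ 400 = 5 exactly → divisible by 400
Divisible by 400 → leap year

Yes


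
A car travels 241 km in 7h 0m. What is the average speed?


34.4 km/h

Distance: 241 km
Time: 7 hours
Speed = 241 / 7 ≈ 34.4 km/h


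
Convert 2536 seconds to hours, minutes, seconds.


Hours: 2536 ÷ 3600 = 0 remainder 2536
Minutes: 2536 ÷ 60 = 42 remainder 16
Seconds: 16

0h 42m 16s


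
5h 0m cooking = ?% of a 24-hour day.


20.8%

Time: 300 minutes
Day: 1440 minutes
Percentage = (300/1440) × 100 ≈ 20.8%


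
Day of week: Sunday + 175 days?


Sunday

Start: Sunday (index 6)
(6 + 175) mod 7
= 181 mod 7
= 6
Index 6 → Sunday


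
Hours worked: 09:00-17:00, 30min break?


Total time = (17×60+0) - (9×60+0)
= 1020 - 540 = 480 min
Minus break: 480 - 30 = 450 min
= 7h 30m

7h 30m (450 minutes)


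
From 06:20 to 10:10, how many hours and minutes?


3h 50m

End time in minutes: 10×60 + 10 = 610
Start time in minutes: 6×60 + 20 = 380
Difference = 610 - 380 = 230 minutes
= 3 hours 50 minutes


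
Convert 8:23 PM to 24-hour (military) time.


20:23

Input: 8:23 PM
PM: 8 + 12 = 20


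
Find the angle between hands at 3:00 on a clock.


90.0°

Hour hand = 3×30 + 0×0.5 = 90.0°
Minute hand = 0×6 = 0°
Difference = |90.0 - 0| = 90.0°


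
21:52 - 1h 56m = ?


19:56

Start: 1312 minutes from midnight
Subtract: 116 minutes
Remaining: 1312 - 116 = 1196
Hours: 19, Minutes: 56


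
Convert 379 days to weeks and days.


Weeks: 379 ÷ 7 = 54 remainder 1

54 weeks 1 days


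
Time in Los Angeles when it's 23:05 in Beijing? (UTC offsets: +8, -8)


07:05

Time difference = UTC-8 - UTC+8 = -16 hours
New hour = (23 -16) mod 24
= 7 mod 24 = 7
Minutes unchanged → 07:05


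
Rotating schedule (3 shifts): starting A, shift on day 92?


Shift B

Shifts: A, B, C
Start: A (index 0)
Day 92: (0 + 92 - 1) mod 3
= 91 mod 3
= 1
Index 1 → shift B


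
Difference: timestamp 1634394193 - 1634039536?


354657 seconds (98.5 hours / 4.10 days)

Difference = 1634394193 - 1634039536 = 354657 seconds
In hours: 354657 / 3600 ≈ 98.5
In days: 354657 / 86400 ≈ 4.10


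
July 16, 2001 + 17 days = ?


Start: July 16, 2001
Add 17 days
July 16 → August 1: 31 - 16 + 1 = 16 days (17 - 16 = 1 left)
August 1 + 1 = August 2, 2001

August 2, 2001


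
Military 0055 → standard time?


12:55 AM

Hour: 0
0 → 12 AM (midnight)


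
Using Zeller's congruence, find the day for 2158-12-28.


Thursday

Zeller's congruence:
q=28, m=12, k=58, j=21
h = (28 + ⌊13×13/5⌋ + 58 + ⌊58/4⌋ + ⌊21/4⌋ - 2×21) mod 7
= (28 + 33 + 58 + 14 + 5 - 42) mod 7
= 96 mod 7 = 5
h=5 → Thursday


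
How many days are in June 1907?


Month: June (month 6)
June has 30 days

30 days


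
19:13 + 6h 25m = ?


Start: 1153 minutes from midnight
Add: 385 minutes
Total: 1538 minutes
Hours: 1538 ÷ 60 = 25 remainder 38
25 ≥ 24 → 25 - 24 = 1 (next day)

01:38 (next day)


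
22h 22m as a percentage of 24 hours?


0.9319 (93.19%)

Total minutes: 22×60 + 22 = 1342
Day = 24×60 = 1440 minutes
Fraction = 1342/1440 ≈ 0.9319
As a percentage: 1342/1440 × 100 ≈ 93.19%


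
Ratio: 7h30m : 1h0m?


15:2 (7.50)

Duration 1: 450 minutes
Duration 2: 60 minutes
Ratio = 450:60
GCD = 30
Simplified = 15:2
As a decimal: 15/2 = 7.50


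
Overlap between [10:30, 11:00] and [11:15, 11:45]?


Meeting A: 630-660 (in minutes from midnight)
Meeting B: 675-705
Overlap start = max(630, 675) = 675
Overlap end = min(660, 705) = 660
Overlap = max(0, 660 - 675) = 0 min

0 minutes


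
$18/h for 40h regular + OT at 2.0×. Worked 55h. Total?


Regular: 40h × $18 = $720.00
Overtime: 55 - 40 = 15h
OT pay: 15h × $18 × 2.0 = $540.00
Total = $720.00 + $540.00 = $1260.00

$1260.00


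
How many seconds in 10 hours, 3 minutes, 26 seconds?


36206 seconds

Hours: 10 × 3600 = 36000
Minutes: 3 × 60 = 180
Seconds: 26
Total = 36000 + 180 + 26 = 36206


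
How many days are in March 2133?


31 days

Month: March (month 3)
March has 31 days


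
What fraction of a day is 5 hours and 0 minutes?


0.2083 (20.83%)

Total minutes: 5×60 + 0 = 300
Day = 24×60 = 1440 minutes
Fraction = 300/1440 ≈ 0.2083
As a percentage: 300/1440 × 100 ≈ 20.83%


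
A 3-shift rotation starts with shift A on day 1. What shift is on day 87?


Shift C

Shifts: A, B, C
Start: A (index 0)
Day 87: (0 + 87 - 1) mod 3
= 86 mod 3
= 2
Index 2 → shift C


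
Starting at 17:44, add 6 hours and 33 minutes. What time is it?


Start: 1064 minutes from midnight
Add: 393 minutes
Total: 1457 minutes
Hours: 1457 ÷ 60 = 24 remainder 17
24 ≥ 24 → 24 - 24 = 0 (next day)

00:17 (next day)


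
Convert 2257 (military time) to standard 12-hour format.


10:57 PM

Hour: 22
22 - 12 = 10 → PM


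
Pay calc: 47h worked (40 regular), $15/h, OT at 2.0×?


Regular: 40h × $15 = $600.00
Overtime: 47 - 40 = 7h
OT pay: 7h × $15 × 2.0 = $210.00
Total = $600.00 + $210.00 = $810.00

$810.00


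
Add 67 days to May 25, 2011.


Start: May 25, 2011
Add 67 days
May 25 → June 1: 31 - 25 + 1 = 7 days (67 - 7 = 60 left)
June 1 → July 1: 30 - 1 + 1 = 30 days (60 - 30 = 30 left)
July 1 + 30 = July 31, 2011

July 31, 2011


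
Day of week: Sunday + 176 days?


Start: Sunday (index 6)
(6 + 176) mod 7
= 182 mod 7
= 0
Index 0 → Monday

Monday


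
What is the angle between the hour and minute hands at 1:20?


80.0°

Hour hand = 1×30 + 20×0.5 = 40.0°
Minute hand = 20×6 = 120°
Difference = |40.0 - 120| = 80.0°


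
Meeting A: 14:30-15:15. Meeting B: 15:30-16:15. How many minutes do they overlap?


0 minutes

Meeting A: 870-915 (in minutes from midnight)
Meeting B: 930-975
Overlap start = max(870, 930) = 930
Overlap end = min(915, 975) = 915
Overlap = max(0, 915 - 930) = 0 min


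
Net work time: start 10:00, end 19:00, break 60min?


8h 0m (480 minutes)

Total time = (19×60+0) - (10×60+0)
= 1140 - 600 = 540 min
Minus break: 540 - 60 = 480 min
= 8h 0m


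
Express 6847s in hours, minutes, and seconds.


Hours: 6847 ÷ 3600 = 1 remainder 3247
Minutes: 3247 ÷ 60 = 54 remainder 7
Seconds: 7

1h 54m 7s


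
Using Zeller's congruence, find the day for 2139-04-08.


Zeller's congruence:
q=8, m=4, k=39, j=21
h = (8 + ⌊13×5/5⌋ + 39 + ⌊39/4⌋ + ⌊21/4⌋ - 2×21) mod 7
= (8 + 13 + 39 + 9 + 5 - 42) mod 7
= 32 mod 7 = 4
h=4 → Wednesday

Wednesday


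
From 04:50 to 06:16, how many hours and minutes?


End time in minutes: 6×60 + 16 = 376
Start time in minutes: 4×60 + 50 = 290
Difference = 376 - 290 = 86 minutes
= 1 hours 26 minutes

1h 26m


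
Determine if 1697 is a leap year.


No

Rules: divisible by 4 AND (not by 100 OR by 400)
1697 ÷ 4 = 424 remainder 1 → not divisible by 4
Not divisible by 4 → not a leap year


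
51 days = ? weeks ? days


7 weeks 2 days

Weeks: 51 ÷ 7 = 7 remainder 2


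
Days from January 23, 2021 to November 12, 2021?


293 days

From January 23, 2021 to November 12, 2021
Rest of January 2021: 31 - 23 = 8
Full months: February 2021 28, March 31, April 30, May 31, June 30, July 31, August 31, September 30, October 31
Days into November 2021: 12
Total = 8 + 28 + 31 + 30 + 31 + 30 + 31 + 31 + 30 + 31 + 12 = 293 days


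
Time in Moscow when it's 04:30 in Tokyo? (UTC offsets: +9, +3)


22:30 (previous day)

Time difference = UTC+3 - UTC+9 = -6 hours
New hour = (4 -6) mod 24
= -2 mod 24 = 22
Minutes unchanged → 22:30; -2 < 0 → previous day


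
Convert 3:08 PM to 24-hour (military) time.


Input: 3:08 PM
PM: 3 + 12 = 15

15:08


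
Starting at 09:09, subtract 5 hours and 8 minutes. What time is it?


Start: 549 minutes from midnight
Subtract: 308 minutes
Remaining: 549 - 308 = 241
Hours: 4, Minutes: 1

04:01


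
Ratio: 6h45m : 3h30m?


Duration 1: 405 minutes
Duration 2: 210 minutes
Ratio = 405:210
GCD = 15
Simplified = 27:14
As a decimal: 27/14 ≈ 1.93

27:14 (1.93)


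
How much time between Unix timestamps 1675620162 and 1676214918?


594756 seconds (165.2 hours / 6.88 days)

Difference = 1676214918 - 1675620162 = 594756 seconds
In hours: 594756 / 3600 ≈ 165.2
In days: 594756 / 86400 ≈ 6.88


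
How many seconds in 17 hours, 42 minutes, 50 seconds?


63770 seconds

Hours: 17 × 3600 = 61200
Minutes: 42 × 60 = 2520
Seconds: 50
Total = 61200 + 2520 + 50 = 63770


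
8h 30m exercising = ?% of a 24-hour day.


Time: 510 minutes
Day: 1440 minutes
Percentage = (510/1440) × 100 ≈ 35.4%

35.4%


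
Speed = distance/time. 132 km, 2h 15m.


58.7 km/h

Distance: 132 km
Time: 2h 15m = 135 min = 135/60 = 9/4 hours
Speed = 132 ÷ (9/4) = 132 × 4 / 9 = 528/9 ≈ 58.7 km/h


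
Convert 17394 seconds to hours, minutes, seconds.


4h 49m 54s

Hours: 17394 ÷ 3600 = 4 remainder 2994
Minutes: 2994 ÷ 60 = 49 remainder 54
Seconds: 54


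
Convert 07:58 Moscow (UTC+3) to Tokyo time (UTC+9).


Time difference = UTC+9 - UTC+3 = +6 hours
New hour = (7 + 6) mod 24
= 13 mod 24 = 13
Minutes unchanged → 13:58

13:58


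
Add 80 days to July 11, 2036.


Start: July 11, 2036
Add 80 days
July 11 → August 1: 31 - 11 + 1 = 21 days (80 - 21 = 59 left)
August 1 → September 1: 31 - 1 + 1 = 31 days (59 - 31 = 28 left)
September 1 + 28 = September 29, 2036

September 29, 2036


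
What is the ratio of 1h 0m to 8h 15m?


Duration 1: 60 minutes
Duration 2: 495 minutes
Ratio = 60:495
GCD = 15
Simplified = 4:33
As a decimal: 4/33 ≈ 0.12

4:33 (0.12)


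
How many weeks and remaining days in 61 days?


8 weeks 5 days

Weeks: 61 ÷ 7 = 8 remainder 5


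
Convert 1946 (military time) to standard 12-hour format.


7:46 PM

Hour: 19
19 - 12 = 7 → PM


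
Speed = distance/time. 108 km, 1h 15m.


Distance: 108 km
Time: 1h 15m = 75 min = 75/60 = 5/4 hours
Speed = 108 ÷ (5/4) = 108 × 4 / 5 = 432/5 = 86.4 km/h

86.4 km/h


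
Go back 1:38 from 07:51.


06:13

Start: 471 minutes from midnight
Subtract: 98 minutes
Remaining: 471 - 98 = 373
Hours: 6, Minutes: 13


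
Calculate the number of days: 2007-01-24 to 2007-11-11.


From January 24, 2007 to November 11, 2007
Rest of January 2007: 31 - 24 = 7
Full months: February 2007 28, March 31, April 30, May 31, June 30, July 31, August 31, September 30, October 31
Days into November 2007: 11
Total = 7 + 28 + 31 + 30 + 31 + 30 + 31 + 31 + 30 + 31 + 11 = 291 days

291 days


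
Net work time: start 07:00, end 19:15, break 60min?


11h 15m (675 minutes)

Total time = (19×60+15) - (7×60+0)
= 1155 - 420 = 735 min
Minus break: 735 - 60 = 675 min
= 11h 15m


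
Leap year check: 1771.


No

Rules: divisible by 4 AND (not by 100 OR by 400)
1771 ÷ 4 = 442 remainder 3 → not divisible by 4
Not divisible by 4 → not a leap year


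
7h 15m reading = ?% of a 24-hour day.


30.2%

Time: 435 minutes
Day: 1440 minutes
Percentage = (435/1440) × 100 ≈ 30.2%


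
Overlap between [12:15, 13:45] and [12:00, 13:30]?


75 minutes

Meeting A: 735-825 (in minutes from midnight)
Meeting B: 720-810
Overlap start = max(735, 720) = 735
Overlap end = min(825, 810) = 810
Overlap = max(0, 810 - 735) = 75 min


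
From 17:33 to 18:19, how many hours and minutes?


0h 46m

End time in minutes: 18×60 + 19 = 1099
Start time in minutes: 17×60 + 33 = 1053
Difference = 1099 - 1053 = 46 minutes
= 0 hours 46 minutes


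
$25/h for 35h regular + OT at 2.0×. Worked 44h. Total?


$1325.00

Regular: 35h × $25 = $875.00
Overtime: 44 - 35 = 9h
OT pay: 9h × $25 × 2.0 = $450.00
Total = $875.00 + $450.00 = $1325.00


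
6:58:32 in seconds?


Hours: 6 × 3600 = 21600
Minutes: 58 × 60 = 3480
Seconds: 32
Total = 21600 + 3480 + 32 = 25112

25112 seconds


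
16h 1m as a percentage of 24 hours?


Total minutes: 16×60 + 1 = 961
Day = 24×60 = 1440 minutes
Fraction = 961/1440 ≈ 0.6674
As a percentage: 961/1440 × 100 ≈ 66.74%

0.6674 (66.74%)


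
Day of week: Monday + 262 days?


Start: Monday (index 0)
(0 + 262) mod 7
= 262 mod 7
= 3
Index 3 → Thursday

Thursday


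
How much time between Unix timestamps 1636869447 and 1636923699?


Difference = 1636923699 - 1636869447 = 54252 seconds
In hours: 54252 / 3600 ≈ 15.1
In days: 54252 / 86400 ≈ 0.63

54252 seconds (15.1 hours / 0.63 days)


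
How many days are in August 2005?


31 days

Month: August (month 8)
August has 31 days


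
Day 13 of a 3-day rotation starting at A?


Shifts: A, B, C
Start: A (index 0)
Day 13: (0 + 13 - 1) mod 3
= 12 mod 3
= 0
Index 0 → shift A

Shift A


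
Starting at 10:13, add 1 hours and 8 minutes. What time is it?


11:21

Start: 613 minutes from midnight
Add: 68 minutes
Total: 681 minutes
Hours: 681 ÷ 60 = 11 remainder 21


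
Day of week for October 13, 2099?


Zeller's congruence:
q=13, m=10, k=99, j=20
h = (13 + ⌊13×11/5⌋ + 99 + ⌊99/4⌋ + ⌊20/4⌋ - 2×20) mod 7
= (13 + 28 + 99 + 24 + 5 - 40) mod 7
= 129 mod 7 = 3
h=3 → Tuesday

Tuesday


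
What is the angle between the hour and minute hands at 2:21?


Hour hand = 2×30 + 21×0.5 = 70.5°
Minute hand = 21×6 = 126°
Difference = |70.5 - 126| = 55.5°

55.5°


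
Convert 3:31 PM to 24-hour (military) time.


15:31

Input: 3:31 PM
PM: 3 + 12 = 15


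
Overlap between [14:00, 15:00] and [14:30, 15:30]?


Meeting A: 840-900 (in minutes from midnight)
Meeting B: 870-930
Overlap start = max(840, 870) = 870
Overlap end = min(900, 930) = 900
Overlap = max(0, 900 - 870) = 30 min

30 minutes


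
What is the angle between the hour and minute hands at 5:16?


62.0°

Hour hand = 5×30 + 16×0.5 = 158.0°
Minute hand = 16×6 = 96°
Difference = |158.0 - 96| = 62.0°


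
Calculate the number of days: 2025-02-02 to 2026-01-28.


From February 2, 2025 to January 28, 2026
Rest of February 2025: 28 - 2 = 26
Full months: March 31, April 30, May 31, June 30, July 31, August 31, September 30, October 31, November 30, December 31
Days into January 2026: 28
Total = 26 + 31 + 30 + 31 + 30 + 31 + 31 + 30 + 31 + 30 + 31 + 28 = 360 days

360 days


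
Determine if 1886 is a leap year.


Rules: divisible by 4 AND (not by 100 OR by 400)
1886 ÷ 4 = 471 remainder 2 → not divisible by 4
Not divisible by 4 → not a leap year

No


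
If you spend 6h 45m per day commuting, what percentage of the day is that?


28.1%

Time: 405 minutes
Day: 1440 minutes
Percentage = (405/1440) × 100 ≈ 28.1%


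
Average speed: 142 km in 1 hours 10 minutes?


Distance: 142 km
Time: 1h 10m = 70 min = 70/60 = 7/6 hours
Speed = 142 ÷ (7/6) = 142 × 6 / 7 = 852/7 ≈ 121.7 km/h

121.7 km/h


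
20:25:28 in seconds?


Hours: 20 × 3600 = 72000
Minutes: 25 × 60 = 1500
Seconds: 28
Total = 72000 + 1500 + 28 = 73528

73528 seconds


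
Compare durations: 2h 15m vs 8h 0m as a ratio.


9:32 (0.28)

Duration 1: 135 minutes
Duration 2: 480 minutes
Ratio = 135:480
GCD = 15
Simplified = 9:32
As a decimal: 9/32 ≈ 0.28


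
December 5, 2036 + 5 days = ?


December 10, 2036

Start: December 5, 2036
Add 5 days
December 5 + 5 = December 10, 2036


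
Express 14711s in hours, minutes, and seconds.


4h 5m 11s

Hours: 14711 ÷ 3600 = 4 remainder 311
Minutes: 311 ÷ 60 = 5 remainder 11
Seconds: 11


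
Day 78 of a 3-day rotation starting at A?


Shift C

Shifts: A, B, C
Start: A (index 0)
Day 78: (0 + 78 - 1) mod 3
= 77 mod 3
= 2
Index 2 → shift C


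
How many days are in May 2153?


31 days

Month: May (month 5)
May has 31 days


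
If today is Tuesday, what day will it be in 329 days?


Tuesday

Start: Tuesday (index 1)
(1 + 329) mod 7
= 330 mod 7
= 1
Index 1 → Tuesday


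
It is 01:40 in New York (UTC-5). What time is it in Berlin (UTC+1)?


Time difference = UTC+1 - UTC-5 = +6 hours
New hour = (1 + 6) mod 24
= 7 mod 24 = 7
Minutes unchanged → 07:40

07:40


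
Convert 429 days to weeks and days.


61 weeks 2 days

Weeks: 429 ÷ 7 = 61 remainder 2


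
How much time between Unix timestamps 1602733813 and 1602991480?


257667 seconds (71.6 hours / 2.98 days)

Difference = 1602991480 - 1602733813 = 257667 seconds
In hours: 257667 / 3600 ≈ 71.6
In days: 257667 / 86400 ≈ 2.98


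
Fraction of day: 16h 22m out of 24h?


0.6819 (68.19%)

Total minutes: 16×60 + 22 = 982
Day = 24×60 = 1440 minutes
Fraction = 982/1440 ≈ 0.6819
As a percentage: 982/1440 × 100 ≈ 68.19%


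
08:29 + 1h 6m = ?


Start: 509 minutes from midnight
Add: 66 minutes
Total: 575 minutes
Hours: 575 ÷ 60 = 9 remainder 35

09:35


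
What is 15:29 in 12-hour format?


Hour: 15
15 - 12 = 3 → PM

3:29 PM


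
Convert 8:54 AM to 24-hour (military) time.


Input: 8:54 AM
AM hour stays: 8

08:54


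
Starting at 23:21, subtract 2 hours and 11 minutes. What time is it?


21:10

Start: 1401 minutes from midnight
Subtract: 131 minutes
Remaining: 1401 - 131 = 1270
Hours: 21, Minutes: 10


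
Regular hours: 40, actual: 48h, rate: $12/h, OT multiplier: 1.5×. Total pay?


Regular: 40h × $12 = $480.00
Overtime: 48 - 40 = 8h
OT pay: 8h × $12 × 1.5 = $144.00
Total = $480.00 + $144.00 = $624.00

$624.00


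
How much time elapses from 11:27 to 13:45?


End time in minutes: 13×60 + 45 = 825
Start time in minutes: 11×60 + 27 = 687
Difference = 825 - 687 = 138 minutes
= 2 hours 18 minutes

2h 18m


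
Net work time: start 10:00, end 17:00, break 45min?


Total time = (17×60+0) - (10×60+0)
= 1020 - 600 = 420 min
Minus break: 420 - 45 = 375 min
= 6h 15m

6h 15m (375 minutes)


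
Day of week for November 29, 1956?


Zeller's congruence:
q=29, m=11, k=56, j=19
h = (29 + ⌊13×12/5⌋ + 56 + ⌊56/4⌋ + ⌊19/4⌋ - 2×19) mod 7
= (29 + 31 + 56 + 14 + 4 - 38) mod 7
= 96 mod 7 = 5
h=5 → Thursday

Thursday


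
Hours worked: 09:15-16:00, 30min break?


6h 15m (375 minutes)

Total time = (16×60+0) - (9×60+15)
= 960 - 555 = 405 min
Minus break: 405 - 30 = 375 min
= 6h 15m


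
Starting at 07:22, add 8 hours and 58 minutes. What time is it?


Start: 442 minutes from midnight
Add: 538 minutes
Total: 980 minutes
Hours: 980 ÷ 60 = 16 remainder 20

16:20


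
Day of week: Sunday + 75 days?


Start: Sunday (index 6)
(6 + 75) mod 7
= 81 mod 7
= 4
Index 4 → Friday

Friday


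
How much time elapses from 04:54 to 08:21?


End time in minutes: 8×60 + 21 = 501
Start time in minutes: 4×60 + 54 = 294
Difference = 501 - 294 = 207 minutes
= 3 hours 27 minutes

3h 27m


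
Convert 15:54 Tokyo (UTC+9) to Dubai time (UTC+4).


10:54

Time difference = UTC+4 - UTC+9 = -5 hours
New hour = (15 -5) mod 24
= 10 mod 24 = 10
Minutes unchanged → 10:54


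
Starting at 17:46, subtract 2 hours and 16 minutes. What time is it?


15:30

Start: 1066 minutes from midnight
Subtract: 136 minutes
Remaining: 1066 - 136 = 930
Hours: 15, Minutes: 30


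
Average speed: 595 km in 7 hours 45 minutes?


Distance: 595 km
Time: 7h 45m = 465 min = 465/60 = 31/4 hours
Speed = 595 ÷ (31/4) = 595 × 4 / 31 = 2380/31 ≈ 76.8 km/h

76.8 km/h


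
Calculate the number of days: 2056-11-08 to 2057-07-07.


241 days

From November 8, 2056 to July 7, 2057
Rest of November 2056: 30 - 8 = 22
Full months: December 31, January 31, February 2057 28, March 31, April 30, May 31, June 30
Days into July 2057: 7
Total = 22 + 31 + 31 + 28 + 31 + 30 + 31 + 30 + 7 = 241 days


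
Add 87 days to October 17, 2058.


January 12, 2059

Start: October 17, 2058
Add 87 days
October 17 → November 1: 31 - 17 + 1 = 15 days (87 - 15 = 72 left)
November 1 → December 1: 30 - 1 + 1 = 30 days (72 - 30 = 42 left)
December 1 → January 1: 31 - 1 + 1 = 31 days (42 - 31 = 11 left)
January 1 + 11 = January 12, 2059


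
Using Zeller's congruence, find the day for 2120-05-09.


Thursday

Zeller's congruence:
q=9, m=5, k=20, j=21
h = (9 + ⌊13×6/5⌋ + 20 + ⌊20/4⌋ + ⌊21/4⌋ - 2×21) mod 7
= (9 + 15 + 20 + 5 + 5 - 42) mod 7
= 12 mod 7 = 5
h=5 → Thursday


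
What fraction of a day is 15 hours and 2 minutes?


Total minutes: 15×60 + 2 = 902
Day = 24×60 = 1440 minutes
Fraction = 902/1440 ≈ 0.6264
As a percentage: 902/1440 × 100 ≈ 62.64%

0.6264 (62.64%)


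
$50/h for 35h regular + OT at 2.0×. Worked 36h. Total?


$1850.00

Regular: 35h × $50 = $1750.00
Overtime: 36 - 35 = 1h
OT pay: 1h × $50 × 2.0 = $100.00
Total = $1750.00 + $100.00 = $1850.00


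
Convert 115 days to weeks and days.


Weeks: 115 ÷ 7 = 16 remainder 3

16 weeks 3 days


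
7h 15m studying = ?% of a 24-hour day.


Time: 435 minutes
Day: 1440 minutes
Percentage = (435/1440) × 100 ≈ 30.2%

30.2%


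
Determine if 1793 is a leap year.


Rules: divisible by 4 AND (not by 100 OR by 400)
1793 ÷ 4 = 448 remainder 1 → not divisible by 4
Not divisible by 4 → not a leap year

No


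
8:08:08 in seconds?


29288 seconds

Hours: 8 × 3600 = 28800
Minutes: 8 × 60 = 480
Seconds: 8
Total = 28800 + 480 + 8 = 29288


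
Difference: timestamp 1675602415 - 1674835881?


766534 seconds (212.9 hours / 8.87 days)

Difference = 1675602415 - 1674835881 = 766534 seconds
In hours: 766534 / 3600 ≈ 212.9
In days: 766534 / 86400 ≈ 8.87


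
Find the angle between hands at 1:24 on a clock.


102.0°

Hour hand = 1×30 + 24×0.5 = 42.0°
Minute hand = 24×6 = 144°
Difference = |42.0 - 144| = 102.0°


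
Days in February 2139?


Month: February (month 2)
February: 28 or 29 (leap year)
2139 leap year? No

28 days


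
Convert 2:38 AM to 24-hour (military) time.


Input: 2:38 AM
AM hour stays: 2

02:38


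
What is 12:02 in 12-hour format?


Hour: 12
12 → 12 PM (noon)

12:02 PM


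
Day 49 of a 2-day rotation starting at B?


Shift B

Shifts: A, B
Start: B (index 1)
Day 49: (1 + 49 - 1) mod 2
= 49 mod 2
= 1
Index 1 → shift B


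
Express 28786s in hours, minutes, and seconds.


7h 59m 46s

Hours: 28786 ÷ 3600 = 7 remainder 3586
Minutes: 3586 ÷ 60 = 59 remainder 46
Seconds: 46


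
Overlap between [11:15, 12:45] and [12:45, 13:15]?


0 minutes

Meeting A: 675-765 (in minutes from midnight)
Meeting B: 765-795
Overlap start = max(675, 765) = 765
Overlap end = min(765, 795) = 765
Overlap = max(0, 765 - 765) = 0 min


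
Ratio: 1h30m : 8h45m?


Duration 1: 90 minutes
Duration 2: 525 minutes
Ratio = 90:525
GCD = 15
Simplified = 6:35
As a decimal: 6/35 ≈ 0.17

6:35 (0.17)


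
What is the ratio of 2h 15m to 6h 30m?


Duration 1: 135 minutes
Duration 2: 390 minutes
Ratio = 135:390
GCD = 15
Simplified = 9:26
As a decimal: 9/26 ≈ 0.35

9:26 (0.35)


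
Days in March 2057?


Month: March (month 3)
March has 31 days

31 days


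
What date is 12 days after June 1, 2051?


Start: June 1, 2051
Add 12 days
June 1 + 12 = June 13, 2051

June 13, 2051


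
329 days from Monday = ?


Monday

Start: Monday (index 0)
(0 + 329) mod 7
= 329 mod 7
= 0
Index 0 → Monday


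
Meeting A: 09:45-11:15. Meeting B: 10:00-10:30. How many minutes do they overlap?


Meeting A: 585-675 (in minutes from midnight)
Meeting B: 600-630
Overlap start = max(585, 600) = 600
Overlap end = min(675, 630) = 630
Overlap = max(0, 630 - 600) = 30 min

30 minutes


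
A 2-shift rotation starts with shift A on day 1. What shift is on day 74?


Shifts: A, B
Start: A (index 0)
Day 74: (0 + 74 - 1) mod 2
= 73 mod 2
= 1
Index 1 → shift B

Shift B


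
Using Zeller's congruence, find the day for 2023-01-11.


Wednesday

Zeller's congruence:
q=11, m=13, k=22, j=20
h = (11 + ⌊13×14/5⌋ + 22 + ⌊22/4⌋ + ⌊20/4⌋ - 2×20) mod 7
= (11 + 36 + 22 + 5 + 5 - 40) mod 7
= 39 mod 7 = 4
h=4 → Wednesday


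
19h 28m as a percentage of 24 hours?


0.8111 (81.11%)

Total minutes: 19×60 + 28 = 1168
Day = 24×60 = 1440 minutes
Fraction = 1168/1440 ≈ 0.8111
As a percentage: 1168/1440 × 100 ≈ 81.11%


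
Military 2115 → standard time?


9:15 PM

Hour: 21
21 - 12 = 9 → PM


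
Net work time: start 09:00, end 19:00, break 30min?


9h 30m (570 minutes)

Total time = (19×60+0) - (9×60+0)
= 1140 - 540 = 600 min
Minus break: 600 - 30 = 570 min
= 9h 30m


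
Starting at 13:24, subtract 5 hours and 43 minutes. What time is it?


07:41

Start: 804 minutes from midnight
Subtract: 343 minutes
Remaining: 804 - 343 = 461
Hours: 7, Minutes: 41


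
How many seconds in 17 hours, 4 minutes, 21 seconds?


Hours: 17 × 3600 = 61200
Minutes: 4 × 60 = 240
Seconds: 21
Total = 61200 + 240 + 21 = 61461

61461 seconds


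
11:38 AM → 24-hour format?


11:38

Input: 11:38 AM
AM hour stays: 11


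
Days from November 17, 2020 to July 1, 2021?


226 days

From November 17, 2020 to July 1, 2021
Rest of November 2020: 30 - 17 = 13
Full months: December 31, January 31, February 2021 28, March 31, April 30, May 31, June 30
Days into July 2021: 1
Total = 13 + 31 + 31 + 28 + 31 + 30 + 31 + 30 + 1 = 226 days


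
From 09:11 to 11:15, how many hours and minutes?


2h 4m

End time in minutes: 11×60 + 15 = 675
Start time in minutes: 9×60 + 11 = 551
Difference = 675 - 551 = 124 minutes
= 2 hours 4 minutes


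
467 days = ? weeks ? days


Weeks: 467 ÷ 7 = 66 remainder 5

66 weeks 5 days


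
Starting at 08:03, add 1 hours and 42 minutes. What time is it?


Start: 483 minutes from midnight
Add: 102 minutes
Total: 585 minutes
Hours: 585 ÷ 60 = 9 remainder 45

09:45


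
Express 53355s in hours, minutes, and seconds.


14h 49m 15s

Hours: 53355 ÷ 3600 = 14 remainder 2955
Minutes: 2955 ÷ 60 = 49 remainder 15
Seconds: 15


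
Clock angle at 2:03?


Hour hand = 2×30 + 3×0.5 = 61.5°
Minute hand = 3×6 = 18°
Difference = |61.5 - 18| = 43.5°

43.5°


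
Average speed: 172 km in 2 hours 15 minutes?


76.4 km/h

Distance: 172 km
Time: 2h 15m = 135 min = 135/60 = 9/4 hours
Speed = 172 ÷ (9/4) = 172 × 4 / 9 = 688/9 ≈ 76.4 km/h


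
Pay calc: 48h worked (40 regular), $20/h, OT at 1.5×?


Regular: 40h × $20 = $800.00
Overtime: 48 - 40 = 8h
OT pay: 8h × $20 × 1.5 = $240.00
Total = $800.00 + $240.00 = $1040.00

$1040.00


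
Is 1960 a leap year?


Rules: divisible by 4 AND (not by 100 OR by 400)
1960 ÷ 4 = 490 exactly → divisible by 4
1960 ÷ 100 = 19 remainder 60 → not divisible by 100
Divisible by 4 but not by 100 → leap year

Yes


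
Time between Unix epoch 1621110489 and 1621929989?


819500 seconds (227.6 hours / 9.48 days)

Difference = 1621929989 - 1621110489 = 819500 seconds
In hours: 819500 / 3600 ≈ 227.6
In days: 819500 / 86400 ≈ 9.48


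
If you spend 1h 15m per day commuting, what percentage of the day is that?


Time: 75 minutes
Day: 1440 minutes
Percentage = (75/1440) × 100 ≈ 5.2%

5.2%


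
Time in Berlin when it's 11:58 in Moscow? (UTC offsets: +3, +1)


09:58

Time difference = UTC+1 - UTC+3 = -2 hours
New hour = (11 -2) mod 24
= 9 mod 24 = 9
Minutes unchanged → 09:58
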